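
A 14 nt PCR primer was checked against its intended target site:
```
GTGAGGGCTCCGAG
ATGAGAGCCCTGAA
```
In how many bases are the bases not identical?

Mismatches (1-based): base 1: G→A; base 6: G→A; base 9: T→C; base 11: C→T; base 14: G→A.

5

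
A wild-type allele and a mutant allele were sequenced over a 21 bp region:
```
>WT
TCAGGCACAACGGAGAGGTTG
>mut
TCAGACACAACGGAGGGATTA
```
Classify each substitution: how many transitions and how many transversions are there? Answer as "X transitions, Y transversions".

4 transitions, 0 transversions

Mismatches (1-based):
base 5: G→A (purine→purine, transition)
base 16: A→G (purine→purine, transition)
base 18: G→A (purine→purine, transition)
base 21: G→A (purine→purine, transition)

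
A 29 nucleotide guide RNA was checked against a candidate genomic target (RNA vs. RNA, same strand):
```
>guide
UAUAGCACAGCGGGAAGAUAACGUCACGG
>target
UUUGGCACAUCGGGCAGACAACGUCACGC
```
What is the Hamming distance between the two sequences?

6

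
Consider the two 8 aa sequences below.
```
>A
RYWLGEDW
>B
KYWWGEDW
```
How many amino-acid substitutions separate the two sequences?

Comparing position by position, 2 residues differ: 1 (R/K), 4 (L/W).

2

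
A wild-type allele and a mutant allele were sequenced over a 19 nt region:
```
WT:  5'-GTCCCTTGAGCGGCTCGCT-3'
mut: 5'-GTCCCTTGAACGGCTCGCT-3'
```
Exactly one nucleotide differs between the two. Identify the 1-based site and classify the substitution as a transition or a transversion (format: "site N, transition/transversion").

site 10, transition

The sequences differ only at site 10: G→A (purine→purine), a transition.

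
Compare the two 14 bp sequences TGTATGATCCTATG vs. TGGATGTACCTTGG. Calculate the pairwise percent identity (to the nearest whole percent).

64%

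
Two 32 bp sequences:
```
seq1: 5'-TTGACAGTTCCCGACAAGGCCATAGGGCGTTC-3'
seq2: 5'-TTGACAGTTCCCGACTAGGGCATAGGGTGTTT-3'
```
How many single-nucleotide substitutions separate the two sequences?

4

Comparing position by position, 4 sites differ: 16 (A/T), 20 (C/G), 28 (C/T), 32 (C/T).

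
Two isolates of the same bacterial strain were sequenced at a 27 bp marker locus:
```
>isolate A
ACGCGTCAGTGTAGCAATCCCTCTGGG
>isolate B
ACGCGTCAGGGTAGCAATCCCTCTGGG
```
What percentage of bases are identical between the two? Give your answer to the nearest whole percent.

96%

1 position differs (10), so 26 of 27 match: 26/27 = 96.3%.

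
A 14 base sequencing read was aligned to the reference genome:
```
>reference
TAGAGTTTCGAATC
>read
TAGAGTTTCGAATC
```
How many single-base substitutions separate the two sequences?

0

The two sequences are identical at every position.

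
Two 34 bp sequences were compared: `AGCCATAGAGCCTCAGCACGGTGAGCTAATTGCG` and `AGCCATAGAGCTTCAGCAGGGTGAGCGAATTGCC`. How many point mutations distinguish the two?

Mismatches (1-based): position 12: C→T; position 19: C→G; position 27: T→G; position 34: G→C.

4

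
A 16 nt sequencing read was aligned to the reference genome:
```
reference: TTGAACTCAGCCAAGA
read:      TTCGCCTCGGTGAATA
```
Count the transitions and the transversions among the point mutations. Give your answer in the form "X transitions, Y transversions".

Mismatches (1-based):
base 3: G→C (purine→pyrimidine, transversion)
base 4: A→G (purine→purine, transition)
base 5: A→C (purine→pyrimidine, transversion)
base 9: A→G (purine→purine, transition)
base 11: C→T (pyrimidine→pyrimidine, transition)
base 12: C→G (pyrimidine→purine, transversion)
base 15: G→T (purine→pyrimidine, transversion)

3 transitions, 4 transversions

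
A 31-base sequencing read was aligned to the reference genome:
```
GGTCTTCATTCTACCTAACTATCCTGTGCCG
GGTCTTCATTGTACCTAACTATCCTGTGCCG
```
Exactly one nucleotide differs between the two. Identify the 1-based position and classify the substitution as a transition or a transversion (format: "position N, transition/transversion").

position 11, transversion

The sequences differ only at position 11: C→G (pyrimidine→purine), a transversion.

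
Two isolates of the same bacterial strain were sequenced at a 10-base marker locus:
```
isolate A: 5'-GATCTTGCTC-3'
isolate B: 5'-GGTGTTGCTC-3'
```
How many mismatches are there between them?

Comparing position by position, 2 sites differ: 2 (A/G), 4 (C/G).

2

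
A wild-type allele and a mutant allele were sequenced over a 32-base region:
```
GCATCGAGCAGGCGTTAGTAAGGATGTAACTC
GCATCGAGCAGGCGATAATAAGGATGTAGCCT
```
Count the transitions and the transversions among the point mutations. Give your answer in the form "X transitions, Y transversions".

4 transitions, 1 transversion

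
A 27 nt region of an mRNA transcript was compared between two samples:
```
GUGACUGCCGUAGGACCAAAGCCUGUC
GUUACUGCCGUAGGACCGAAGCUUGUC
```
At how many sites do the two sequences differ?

The sequences differ at sites 3, 18, 23 (1-based) — 3 in total.

3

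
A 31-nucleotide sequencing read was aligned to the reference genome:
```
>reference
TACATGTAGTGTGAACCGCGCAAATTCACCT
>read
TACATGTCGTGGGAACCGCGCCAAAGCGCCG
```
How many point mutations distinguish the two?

Mismatches (1-based): position 8: A→C; position 12: T→G; position 22: A→C; position 25: T→A; position 26: T→G; position 28: A→G; position 31: T→G.

7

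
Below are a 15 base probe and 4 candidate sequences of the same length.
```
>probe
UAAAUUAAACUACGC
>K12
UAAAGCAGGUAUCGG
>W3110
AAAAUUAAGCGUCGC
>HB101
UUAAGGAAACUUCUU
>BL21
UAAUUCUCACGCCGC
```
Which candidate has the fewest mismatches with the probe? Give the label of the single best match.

W3110

K12 differs at 8 bases; W3110 differs at 4 bases; HB101 differs at 6 bases; BL21 differs at 6 bases. The closest is W3110.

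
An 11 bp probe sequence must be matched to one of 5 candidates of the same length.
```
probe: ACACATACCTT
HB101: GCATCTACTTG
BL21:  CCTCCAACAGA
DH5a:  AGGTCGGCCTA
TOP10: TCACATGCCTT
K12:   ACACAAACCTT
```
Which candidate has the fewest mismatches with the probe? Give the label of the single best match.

K12

HB101 differs at 5 sites; BL21 differs at 7 sites; DH5a differs at 7 sites; TOP10 differs at 2 sites; K12 differs at 1 site. The closest is K12.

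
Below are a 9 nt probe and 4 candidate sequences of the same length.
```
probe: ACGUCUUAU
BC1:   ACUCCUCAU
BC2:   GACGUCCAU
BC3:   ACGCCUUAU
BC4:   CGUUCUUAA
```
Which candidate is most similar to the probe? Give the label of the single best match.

BC3

Hamming distances to probe — BC1: 3; BC2: 7; BC3: 1; BC4: 4.
Smallest is BC3 with 1 mismatch.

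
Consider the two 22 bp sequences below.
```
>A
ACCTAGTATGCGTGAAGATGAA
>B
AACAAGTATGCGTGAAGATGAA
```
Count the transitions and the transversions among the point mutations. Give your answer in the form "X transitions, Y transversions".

0 transitions, 2 transversions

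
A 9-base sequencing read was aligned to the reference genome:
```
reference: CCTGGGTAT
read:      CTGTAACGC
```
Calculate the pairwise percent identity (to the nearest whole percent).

11%

Mismatches at positions 2, 3, 4, 5, 6, 7, 8, 9 (1-based): 8 of 9.
Identical positions: 1/9 = 11.11% → 11%.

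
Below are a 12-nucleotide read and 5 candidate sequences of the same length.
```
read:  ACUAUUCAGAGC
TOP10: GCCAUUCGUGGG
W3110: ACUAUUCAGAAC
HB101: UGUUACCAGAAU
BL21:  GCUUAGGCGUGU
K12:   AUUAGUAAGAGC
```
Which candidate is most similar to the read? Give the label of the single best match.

W3110

TOP10 differs at 6 positions; W3110 differs at 1 position; HB101 differs at 7 positions; BL21 differs at 8 positions; K12 differs at 3 positions. The closest is W3110.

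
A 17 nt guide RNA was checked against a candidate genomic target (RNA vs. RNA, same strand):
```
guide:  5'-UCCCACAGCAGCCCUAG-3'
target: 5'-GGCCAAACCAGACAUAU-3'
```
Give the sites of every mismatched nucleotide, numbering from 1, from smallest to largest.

1, 2, 6, 8, 12, 14, 17

Scanning 1-based: 1: U/G; 2: C/G; 6: C/A; 8: G/C; 12: C/A; 14: C/A; 17: G/U.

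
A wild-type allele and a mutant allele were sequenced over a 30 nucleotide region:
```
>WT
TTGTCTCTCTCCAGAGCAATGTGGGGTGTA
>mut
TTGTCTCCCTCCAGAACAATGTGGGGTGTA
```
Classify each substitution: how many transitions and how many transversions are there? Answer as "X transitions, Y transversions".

Transitions (purine↔purine or pyrimidine↔pyrimidine): 8 T→C, 16 G→A.
Transversions (purine↔pyrimidine): none.

2 transitions, 0 transversions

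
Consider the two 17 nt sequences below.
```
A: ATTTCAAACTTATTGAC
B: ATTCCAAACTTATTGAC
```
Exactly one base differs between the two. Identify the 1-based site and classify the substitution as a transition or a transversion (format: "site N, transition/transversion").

site 4, transition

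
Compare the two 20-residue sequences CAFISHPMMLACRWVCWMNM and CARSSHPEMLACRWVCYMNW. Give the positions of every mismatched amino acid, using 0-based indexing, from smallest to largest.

2, 3, 7, 16, 19

Differences at position 2 (F→R), position 3 (I→S), position 7 (M→E), position 16 (W→Y), position 19 (M→W).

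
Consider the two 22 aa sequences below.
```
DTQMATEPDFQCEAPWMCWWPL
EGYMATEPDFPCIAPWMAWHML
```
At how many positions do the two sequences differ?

8

The sequences differ at positions 1, 2, 3, 11, 13, 18, 20, 21 (1-based) — 8 in total.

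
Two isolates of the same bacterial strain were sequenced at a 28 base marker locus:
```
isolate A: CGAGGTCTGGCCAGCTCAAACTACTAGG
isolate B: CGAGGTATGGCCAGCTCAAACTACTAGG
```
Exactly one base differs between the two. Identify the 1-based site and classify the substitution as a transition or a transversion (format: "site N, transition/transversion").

Site 7 changes C→A. C is a pyrimidine and A is a purine, so this is a transversion.

site 7, transversion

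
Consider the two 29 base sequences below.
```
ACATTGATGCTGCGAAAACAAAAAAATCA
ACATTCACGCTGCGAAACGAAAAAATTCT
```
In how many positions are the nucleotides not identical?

The sequences differ at positions 6, 8, 18, 19, 26, 29 (1-based) — 6 in total.

6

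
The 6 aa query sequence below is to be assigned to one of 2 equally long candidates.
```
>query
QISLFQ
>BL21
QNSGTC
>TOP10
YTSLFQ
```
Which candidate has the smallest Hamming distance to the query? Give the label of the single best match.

BL21 differs at 4 positions; TOP10 differs at 2 positions. The closest is TOP10.

TOP10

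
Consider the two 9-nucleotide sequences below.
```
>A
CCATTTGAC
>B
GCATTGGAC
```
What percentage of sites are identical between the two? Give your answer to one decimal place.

2 positions differ (1, 6), so 7 of 9 match: 7/9 = 77.78%.

77.8%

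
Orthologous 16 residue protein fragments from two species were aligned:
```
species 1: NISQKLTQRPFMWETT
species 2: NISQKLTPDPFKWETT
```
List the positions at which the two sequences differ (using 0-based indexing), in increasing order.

Scanning 0-based: 7: Q/P; 8: R/D; 11: M/K.

7, 8, 11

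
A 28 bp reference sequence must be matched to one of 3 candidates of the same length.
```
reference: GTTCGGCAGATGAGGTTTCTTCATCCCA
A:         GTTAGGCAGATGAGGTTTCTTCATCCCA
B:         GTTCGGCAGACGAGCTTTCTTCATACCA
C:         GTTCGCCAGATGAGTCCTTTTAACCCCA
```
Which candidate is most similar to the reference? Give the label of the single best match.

A differs at 1 site; B differs at 3 sites; C differs at 7 sites. The closest is A.

A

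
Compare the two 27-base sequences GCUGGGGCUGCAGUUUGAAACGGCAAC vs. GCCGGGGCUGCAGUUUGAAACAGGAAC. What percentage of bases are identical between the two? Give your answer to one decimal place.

88.9%

Mismatches at positions 3, 22, 24 (1-based): 3 of 27.
Identical positions: 24/27 = 88.89% → 88.9%.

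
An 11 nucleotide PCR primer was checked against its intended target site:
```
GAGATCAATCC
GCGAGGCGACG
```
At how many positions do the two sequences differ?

7

Mismatches (1-based): position 2: A→C; position 5: T→G; position 6: C→G; position 7: A→C; position 8: A→G; position 9: T→A; position 11: C→G.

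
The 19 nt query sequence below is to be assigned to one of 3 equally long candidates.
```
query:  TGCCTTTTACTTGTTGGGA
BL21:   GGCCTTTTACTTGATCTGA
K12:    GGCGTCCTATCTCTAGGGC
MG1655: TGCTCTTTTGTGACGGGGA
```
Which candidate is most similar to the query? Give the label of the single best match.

BL21 differs at 4 positions; K12 differs at 9 positions; MG1655 differs at 8 positions. The closest is BL21.

BL21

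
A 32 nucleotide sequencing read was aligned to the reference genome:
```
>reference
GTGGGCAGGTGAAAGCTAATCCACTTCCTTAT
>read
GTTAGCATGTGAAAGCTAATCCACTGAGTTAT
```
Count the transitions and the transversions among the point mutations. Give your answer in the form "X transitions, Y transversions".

1 transition, 5 transversions

Transitions (purine↔purine or pyrimidine↔pyrimidine): 4 G→A.
Transversions (purine↔pyrimidine): 3 G→T, 8 G→T, 26 T→G, 27 C→A, 28 C→G.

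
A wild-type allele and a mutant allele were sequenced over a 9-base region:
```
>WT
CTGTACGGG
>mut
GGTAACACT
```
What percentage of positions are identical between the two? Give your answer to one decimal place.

Mismatches at positions 1, 2, 3, 4, 7, 8, 9 (1-based): 7 of 9.
Identical positions: 2/9 = 22.22% → 22.2%.

22.2%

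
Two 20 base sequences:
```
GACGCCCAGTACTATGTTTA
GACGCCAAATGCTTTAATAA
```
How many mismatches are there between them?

Comparing position by position, 7 positions differ: 7 (C/A), 9 (G/A), 11 (A/G), 14 (A/T), 16 (G/A), 17 (T/A), 19 (T/A).

7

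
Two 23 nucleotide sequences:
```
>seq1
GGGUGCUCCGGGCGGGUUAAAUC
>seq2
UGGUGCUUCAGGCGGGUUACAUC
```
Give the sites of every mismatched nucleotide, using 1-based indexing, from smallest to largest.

Differences at site 1 (G→U), site 8 (C→U), site 10 (G→A), site 20 (A→C).

1, 8, 10, 20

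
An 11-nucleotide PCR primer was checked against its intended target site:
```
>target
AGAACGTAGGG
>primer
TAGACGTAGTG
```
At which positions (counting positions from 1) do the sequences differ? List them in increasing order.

1, 2, 3, 10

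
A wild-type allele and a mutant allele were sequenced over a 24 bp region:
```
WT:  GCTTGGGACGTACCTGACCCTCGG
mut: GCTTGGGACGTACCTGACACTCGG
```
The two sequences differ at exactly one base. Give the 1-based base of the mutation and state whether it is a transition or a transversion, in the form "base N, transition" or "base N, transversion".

The sequences differ only at base 19: C→A (pyrimidine→purine), a transversion.

base 19, transversion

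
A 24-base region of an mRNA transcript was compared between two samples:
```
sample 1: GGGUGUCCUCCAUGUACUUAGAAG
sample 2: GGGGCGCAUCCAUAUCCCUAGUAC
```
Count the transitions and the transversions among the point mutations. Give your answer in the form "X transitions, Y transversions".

2 transitions, 7 transversions

Transitions (purine↔purine or pyrimidine↔pyrimidine): 14 G→A, 18 U→C.
Transversions (purine↔pyrimidine): 4 U→G, 5 G→C, 6 U→G, 8 C→A, 16 A→C, 22 A→U, 24 G→C.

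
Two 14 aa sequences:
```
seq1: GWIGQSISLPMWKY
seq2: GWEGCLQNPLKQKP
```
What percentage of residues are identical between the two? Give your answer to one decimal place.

10 positions differ (3, 5, 6, 7, 8, 9, 10, 11, 12, 14), so 4 of 14 match: 4/14 = 28.57%.

28.6%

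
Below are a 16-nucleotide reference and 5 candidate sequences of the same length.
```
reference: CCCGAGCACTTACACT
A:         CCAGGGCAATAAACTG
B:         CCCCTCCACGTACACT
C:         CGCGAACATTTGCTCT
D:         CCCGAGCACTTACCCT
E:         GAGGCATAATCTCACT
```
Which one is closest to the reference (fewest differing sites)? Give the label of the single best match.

D

Hamming distances to reference — A: 8; B: 4; C: 5; D: 1; E: 9.
Smallest is D with 1 mismatch.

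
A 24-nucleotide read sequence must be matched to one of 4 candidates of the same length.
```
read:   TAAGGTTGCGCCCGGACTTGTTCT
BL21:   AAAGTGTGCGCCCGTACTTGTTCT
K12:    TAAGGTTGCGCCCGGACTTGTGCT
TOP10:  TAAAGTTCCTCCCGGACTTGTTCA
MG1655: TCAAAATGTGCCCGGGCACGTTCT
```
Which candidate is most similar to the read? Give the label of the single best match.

K12

Hamming distances to read — BL21: 4; K12: 1; TOP10: 4; MG1655: 8.
Smallest is K12 with 1 mismatch.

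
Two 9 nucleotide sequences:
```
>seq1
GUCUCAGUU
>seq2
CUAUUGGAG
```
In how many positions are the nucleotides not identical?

The sequences differ at positions 1, 3, 5, 6, 8, 9 (1-based) — 6 in total.

6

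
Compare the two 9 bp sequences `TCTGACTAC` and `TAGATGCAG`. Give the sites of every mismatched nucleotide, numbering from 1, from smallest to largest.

2, 3, 4, 5, 6, 7, 9

Scanning 1-based: 2: C/A; 3: T/G; 4: G/A; 5: A/T; 6: C/G; 7: T/C; 9: C/G.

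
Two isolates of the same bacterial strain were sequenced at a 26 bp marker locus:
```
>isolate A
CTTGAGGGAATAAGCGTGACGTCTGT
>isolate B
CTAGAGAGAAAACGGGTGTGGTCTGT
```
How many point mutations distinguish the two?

7

Comparing position by position, 7 positions differ: 3 (T/A), 7 (G/A), 11 (T/A), 13 (A/C), 15 (C/G), 19 (A/T), 20 (C/G).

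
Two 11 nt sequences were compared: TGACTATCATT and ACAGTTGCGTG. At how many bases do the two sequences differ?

The sequences differ at bases 1, 2, 4, 6, 7, 9, 11 (1-based) — 7 in total.

7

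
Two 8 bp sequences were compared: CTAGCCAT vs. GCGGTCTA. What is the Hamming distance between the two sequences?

6

Comparing position by position, 6 sites differ: 1 (C/G), 2 (T/C), 3 (A/G), 5 (C/T), 7 (A/T), 8 (T/A).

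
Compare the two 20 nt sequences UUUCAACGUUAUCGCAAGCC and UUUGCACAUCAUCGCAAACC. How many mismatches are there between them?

5

Comparing position by position, 5 positions differ: 4 (C/G), 5 (A/C), 8 (G/A), 10 (U/C), 18 (G/A).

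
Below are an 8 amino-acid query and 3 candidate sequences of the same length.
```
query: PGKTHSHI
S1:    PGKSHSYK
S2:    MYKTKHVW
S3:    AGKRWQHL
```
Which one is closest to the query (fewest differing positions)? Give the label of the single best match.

S1 differs at 3 positions; S2 differs at 6 positions; S3 differs at 5 positions. The closest is S1.

S1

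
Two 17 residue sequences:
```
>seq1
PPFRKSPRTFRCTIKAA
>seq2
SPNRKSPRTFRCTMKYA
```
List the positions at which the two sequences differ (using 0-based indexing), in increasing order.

0, 2, 13, 15

Scanning 0-based: 0: P/S; 2: F/N; 13: I/M; 15: A/Y.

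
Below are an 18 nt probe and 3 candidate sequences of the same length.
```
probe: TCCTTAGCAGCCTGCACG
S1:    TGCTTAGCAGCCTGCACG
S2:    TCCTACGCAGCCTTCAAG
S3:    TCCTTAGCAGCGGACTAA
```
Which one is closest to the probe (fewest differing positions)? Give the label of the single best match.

S1

S1 differs at 1 position; S2 differs at 4 positions; S3 differs at 6 positions. The closest is S1.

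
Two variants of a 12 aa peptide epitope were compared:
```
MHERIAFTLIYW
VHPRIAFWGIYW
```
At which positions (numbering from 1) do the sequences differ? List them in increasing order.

1, 3, 8, 9

Differences at position 1 (M→V), position 3 (E→P), position 8 (T→W), position 9 (L→G).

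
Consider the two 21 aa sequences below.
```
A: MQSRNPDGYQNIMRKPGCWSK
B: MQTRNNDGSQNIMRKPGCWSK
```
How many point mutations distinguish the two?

3

The sequences differ at residues 3, 6, 9 (1-based) — 3 in total.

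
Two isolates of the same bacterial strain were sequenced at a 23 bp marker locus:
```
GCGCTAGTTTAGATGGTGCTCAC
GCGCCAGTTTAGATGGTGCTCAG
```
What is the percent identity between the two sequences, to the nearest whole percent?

2 positions differ (5, 23), so 21 of 23 match: 21/23 = 91.3%.

91%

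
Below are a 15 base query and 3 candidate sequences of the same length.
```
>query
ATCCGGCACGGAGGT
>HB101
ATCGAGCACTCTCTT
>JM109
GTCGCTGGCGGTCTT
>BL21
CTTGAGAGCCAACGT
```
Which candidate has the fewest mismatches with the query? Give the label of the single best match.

HB101

Hamming distances to query — HB101: 7; JM109: 9; BL21: 9.
Smallest is HB101 with 7 mismatches.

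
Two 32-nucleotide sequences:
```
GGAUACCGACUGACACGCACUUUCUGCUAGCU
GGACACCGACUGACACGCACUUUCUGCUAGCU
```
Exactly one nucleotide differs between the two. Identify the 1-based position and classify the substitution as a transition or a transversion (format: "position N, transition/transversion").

position 4, transition

Position 4 changes U→C. U is a pyrimidine and C is a pyrimidine, so this is a transition.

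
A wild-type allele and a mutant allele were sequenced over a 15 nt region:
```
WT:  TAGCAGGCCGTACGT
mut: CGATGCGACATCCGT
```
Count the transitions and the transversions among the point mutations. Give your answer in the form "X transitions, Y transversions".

6 transitions, 3 transversions

Mismatches (1-based):
base 1: T→C (pyrimidine→pyrimidine, transition)
base 2: A→G (purine→purine, transition)
base 3: G→A (purine→purine, transition)
base 4: C→T (pyrimidine→pyrimidine, transition)
base 5: A→G (purine→purine, transition)
base 6: G→C (purine→pyrimidine, transversion)
base 8: C→A (pyrimidine→purine, transversion)
base 10: G→A (purine→purine, transition)
base 12: A→C (purine→pyrimidine, transversion)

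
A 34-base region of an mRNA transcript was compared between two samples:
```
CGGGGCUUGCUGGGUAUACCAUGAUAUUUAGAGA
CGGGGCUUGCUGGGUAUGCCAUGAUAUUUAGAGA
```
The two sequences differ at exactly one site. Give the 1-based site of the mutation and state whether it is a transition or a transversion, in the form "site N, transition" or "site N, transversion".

The sequences differ only at site 18: A→G (purine→purine), a transition.

site 18, transition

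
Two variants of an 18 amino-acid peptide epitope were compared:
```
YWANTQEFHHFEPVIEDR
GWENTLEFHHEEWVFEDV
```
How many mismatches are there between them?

The sequences differ at positions 1, 3, 6, 11, 13, 15, 18 (1-based) — 7 in total.

7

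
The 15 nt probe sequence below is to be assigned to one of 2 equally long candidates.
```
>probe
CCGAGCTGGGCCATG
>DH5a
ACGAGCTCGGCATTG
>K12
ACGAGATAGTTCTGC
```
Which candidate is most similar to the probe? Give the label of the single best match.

DH5a

DH5a differs at 4 sites; K12 differs at 8 sites. The closest is DH5a.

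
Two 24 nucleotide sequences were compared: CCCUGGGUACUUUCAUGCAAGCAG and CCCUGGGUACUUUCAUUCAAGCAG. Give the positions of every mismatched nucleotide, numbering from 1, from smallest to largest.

17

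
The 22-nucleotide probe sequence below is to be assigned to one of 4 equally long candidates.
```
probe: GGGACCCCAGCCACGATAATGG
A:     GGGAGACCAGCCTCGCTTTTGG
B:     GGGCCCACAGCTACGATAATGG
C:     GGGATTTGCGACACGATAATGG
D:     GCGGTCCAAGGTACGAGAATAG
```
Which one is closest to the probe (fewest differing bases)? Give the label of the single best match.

B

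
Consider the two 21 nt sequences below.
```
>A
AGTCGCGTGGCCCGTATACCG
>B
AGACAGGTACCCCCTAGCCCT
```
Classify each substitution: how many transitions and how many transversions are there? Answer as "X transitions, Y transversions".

2 transitions, 7 transversions

Mismatches (1-based):
site 3: T→A (pyrimidine→purine, transversion)
site 5: G→A (purine→purine, transition)
site 6: C→G (pyrimidine→purine, transversion)
site 9: G→A (purine→purine, transition)
site 10: G→C (purine→pyrimidine, transversion)
site 14: G→C (purine→pyrimidine, transversion)
site 17: T→G (pyrimidine→purine, transversion)
site 18: A→C (purine→pyrimidine, transversion)
site 21: G→T (purine→pyrimidine, transversion)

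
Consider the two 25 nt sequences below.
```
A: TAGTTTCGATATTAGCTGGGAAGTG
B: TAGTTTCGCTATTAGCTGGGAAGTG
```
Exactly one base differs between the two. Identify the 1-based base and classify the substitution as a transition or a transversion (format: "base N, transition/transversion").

base 9, transversion

The sequences differ only at base 9: A→C (purine→pyrimidine), a transversion.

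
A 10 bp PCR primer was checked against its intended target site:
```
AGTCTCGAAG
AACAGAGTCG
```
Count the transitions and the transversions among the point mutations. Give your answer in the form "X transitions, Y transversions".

Transitions (purine↔purine or pyrimidine↔pyrimidine): 2 G→A, 3 T→C.
Transversions (purine↔pyrimidine): 4 C→A, 5 T→G, 6 C→A, 8 A→T, 9 A→C.

2 transitions, 5 transversions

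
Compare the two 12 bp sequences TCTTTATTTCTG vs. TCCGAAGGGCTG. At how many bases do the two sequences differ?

Comparing position by position, 6 bases differ: 3 (T/C), 4 (T/G), 5 (T/A), 7 (T/G), 8 (T/G), 9 (T/G).

6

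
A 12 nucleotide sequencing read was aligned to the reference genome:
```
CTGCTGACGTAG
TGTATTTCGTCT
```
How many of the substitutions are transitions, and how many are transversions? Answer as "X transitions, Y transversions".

Transitions (purine↔purine or pyrimidine↔pyrimidine): 1 C→T.
Transversions (purine↔pyrimidine): 2 T→G, 3 G→T, 4 C→A, 6 G→T, 7 A→T, 11 A→C, 12 G→T.

1 transition, 7 transversions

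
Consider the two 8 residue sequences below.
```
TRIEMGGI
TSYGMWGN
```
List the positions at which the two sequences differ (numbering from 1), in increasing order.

2, 3, 4, 6, 8

Differences at position 2 (R→S), position 3 (I→Y), position 4 (E→G), position 6 (G→W), position 8 (I→N).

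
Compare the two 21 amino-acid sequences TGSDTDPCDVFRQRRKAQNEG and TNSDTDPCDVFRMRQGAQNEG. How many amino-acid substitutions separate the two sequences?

4

Comparing position by position, 4 residues differ: 2 (G/N), 13 (Q/M), 15 (R/Q), 16 (K/G).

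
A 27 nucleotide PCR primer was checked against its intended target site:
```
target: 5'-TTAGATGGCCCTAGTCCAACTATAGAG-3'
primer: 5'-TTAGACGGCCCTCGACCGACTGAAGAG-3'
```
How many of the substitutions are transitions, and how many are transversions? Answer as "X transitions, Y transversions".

3 transitions, 3 transversions

Mismatches (1-based):
position 6: T→C (pyrimidine→pyrimidine, transition)
position 13: A→C (purine→pyrimidine, transversion)
position 15: T→A (pyrimidine→purine, transversion)
position 18: A→G (purine→purine, transition)
position 22: A→G (purine→purine, transition)
position 23: T→A (pyrimidine→purine, transversion)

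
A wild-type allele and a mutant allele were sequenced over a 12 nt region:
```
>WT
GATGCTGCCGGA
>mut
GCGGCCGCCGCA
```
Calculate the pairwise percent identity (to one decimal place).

66.7%

4 positions differ (2, 3, 6, 11), so 8 of 12 match: 8/12 = 66.67%.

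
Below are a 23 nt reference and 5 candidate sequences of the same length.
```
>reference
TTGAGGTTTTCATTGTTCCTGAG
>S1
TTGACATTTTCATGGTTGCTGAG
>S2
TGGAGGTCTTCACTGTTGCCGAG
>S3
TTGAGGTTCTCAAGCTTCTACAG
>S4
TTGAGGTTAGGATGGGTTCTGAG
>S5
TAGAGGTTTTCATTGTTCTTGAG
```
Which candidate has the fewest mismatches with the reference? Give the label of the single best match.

Hamming distances to reference — S1: 4; S2: 5; S3: 7; S4: 6; S5: 2.
Smallest is S5 with 2 mismatches.

S5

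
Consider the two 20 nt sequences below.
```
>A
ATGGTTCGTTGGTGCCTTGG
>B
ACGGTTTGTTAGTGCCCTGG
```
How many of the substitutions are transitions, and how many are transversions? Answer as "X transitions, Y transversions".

Mismatches (1-based):
position 2: T→C (pyrimidine→pyrimidine, transition)
position 7: C→T (pyrimidine→pyrimidine, transition)
position 11: G→A (purine→purine, transition)
position 17: T→C (pyrimidine→pyrimidine, transition)

4 transitions, 0 transversions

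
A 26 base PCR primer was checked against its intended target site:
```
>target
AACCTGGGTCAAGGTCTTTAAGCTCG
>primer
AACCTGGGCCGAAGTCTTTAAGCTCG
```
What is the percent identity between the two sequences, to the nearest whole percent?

88%

Mismatches at positions 9, 11, 13 (1-based): 3 of 26.
Identical positions: 23/26 = 88.46% → 88%.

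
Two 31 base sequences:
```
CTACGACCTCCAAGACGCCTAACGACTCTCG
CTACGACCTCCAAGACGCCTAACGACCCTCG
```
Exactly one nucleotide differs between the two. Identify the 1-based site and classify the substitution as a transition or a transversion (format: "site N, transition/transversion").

Site 27 changes T→C. T is a pyrimidine and C is a pyrimidine, so this is a transition.

site 27, transition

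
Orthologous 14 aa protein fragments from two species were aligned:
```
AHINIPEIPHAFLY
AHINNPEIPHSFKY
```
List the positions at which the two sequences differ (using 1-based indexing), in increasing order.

5, 11, 13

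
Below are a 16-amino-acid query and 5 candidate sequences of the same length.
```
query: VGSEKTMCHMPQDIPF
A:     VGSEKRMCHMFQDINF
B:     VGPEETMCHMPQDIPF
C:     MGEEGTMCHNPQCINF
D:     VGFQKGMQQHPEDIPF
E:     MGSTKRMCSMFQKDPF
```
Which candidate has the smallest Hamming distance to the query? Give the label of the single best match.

B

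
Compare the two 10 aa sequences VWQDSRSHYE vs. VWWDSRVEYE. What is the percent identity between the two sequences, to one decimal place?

Mismatches at positions 3, 7, 8 (1-based): 3 of 10.
Identical positions: 7/10 = 70% → 70.0%.

70.0%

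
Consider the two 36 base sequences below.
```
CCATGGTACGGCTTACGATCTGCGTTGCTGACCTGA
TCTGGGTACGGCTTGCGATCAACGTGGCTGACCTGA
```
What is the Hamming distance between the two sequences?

Mismatches (1-based): site 1: C→T; site 3: A→T; site 4: T→G; site 15: A→G; site 21: T→A; site 22: G→A; site 26: T→G.

7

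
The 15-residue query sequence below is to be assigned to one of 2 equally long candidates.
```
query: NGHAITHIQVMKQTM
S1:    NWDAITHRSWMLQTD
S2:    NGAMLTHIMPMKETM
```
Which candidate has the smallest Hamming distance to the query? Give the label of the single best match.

S2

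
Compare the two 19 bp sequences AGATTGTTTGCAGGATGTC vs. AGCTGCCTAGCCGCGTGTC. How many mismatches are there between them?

The sequences differ at sites 3, 5, 6, 7, 9, 12, 14, 15 (1-based) — 8 in total.

8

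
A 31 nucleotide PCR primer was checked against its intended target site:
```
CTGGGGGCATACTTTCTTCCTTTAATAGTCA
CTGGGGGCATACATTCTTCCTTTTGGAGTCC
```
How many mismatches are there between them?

The sequences differ at bases 13, 24, 25, 26, 31 (1-based) — 5 in total.

5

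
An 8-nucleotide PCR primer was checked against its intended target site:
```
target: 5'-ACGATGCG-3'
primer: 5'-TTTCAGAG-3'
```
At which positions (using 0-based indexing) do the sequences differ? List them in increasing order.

0, 1, 2, 3, 4, 6

Scanning 0-based: 0: A/T; 1: C/T; 2: G/T; 3: A/C; 4: T/A; 6: C/A.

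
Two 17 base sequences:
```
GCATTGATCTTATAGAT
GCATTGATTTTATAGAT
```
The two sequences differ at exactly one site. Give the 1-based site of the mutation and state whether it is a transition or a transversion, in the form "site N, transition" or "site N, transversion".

The sequences differ only at site 9: C→T (pyrimidine→pyrimidine), a transition.

site 9, transition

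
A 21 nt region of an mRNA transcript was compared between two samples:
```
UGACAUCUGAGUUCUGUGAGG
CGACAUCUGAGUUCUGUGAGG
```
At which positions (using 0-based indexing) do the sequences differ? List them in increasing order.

0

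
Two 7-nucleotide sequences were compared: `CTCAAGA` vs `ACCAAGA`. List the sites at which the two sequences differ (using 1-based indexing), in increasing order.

Differences at site 1 (C→A), site 2 (T→C).

1, 2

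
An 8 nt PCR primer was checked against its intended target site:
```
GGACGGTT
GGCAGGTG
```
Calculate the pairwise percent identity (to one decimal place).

Mismatches at positions 3, 4, 8 (1-based): 3 of 8.
Identical positions: 5/8 = 62.5% → 62.5%.

62.5%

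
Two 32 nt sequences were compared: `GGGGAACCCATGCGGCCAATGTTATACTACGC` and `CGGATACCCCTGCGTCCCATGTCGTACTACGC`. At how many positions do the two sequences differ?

The sequences differ at positions 1, 4, 5, 10, 15, 18, 23, 24 (1-based) — 8 in total.

8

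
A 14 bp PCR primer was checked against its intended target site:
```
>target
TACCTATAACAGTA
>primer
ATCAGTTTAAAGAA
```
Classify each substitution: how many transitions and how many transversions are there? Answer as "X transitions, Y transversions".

0 transitions, 8 transversions

Mismatches (1-based):
site 1: T→A (pyrimidine→purine, transversion)
site 2: A→T (purine→pyrimidine, transversion)
site 4: C→A (pyrimidine→purine, transversion)
site 5: T→G (pyrimidine→purine, transversion)
site 6: A→T (purine→pyrimidine, transversion)
site 8: A→T (purine→pyrimidine, transversion)
site 10: C→A (pyrimidine→purine, transversion)
site 13: T→A (pyrimidine→purine, transversion)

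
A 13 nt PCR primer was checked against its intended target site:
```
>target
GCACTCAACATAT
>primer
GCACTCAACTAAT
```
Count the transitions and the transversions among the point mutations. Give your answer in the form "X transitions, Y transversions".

0 transitions, 2 transversions

Transitions (purine↔purine or pyrimidine↔pyrimidine): none.
Transversions (purine↔pyrimidine): 10 A→T, 11 T→A.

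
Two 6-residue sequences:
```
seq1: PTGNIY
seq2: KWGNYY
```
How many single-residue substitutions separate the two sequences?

The sequences differ at positions 1, 2, 5 (1-based) — 3 in total.

3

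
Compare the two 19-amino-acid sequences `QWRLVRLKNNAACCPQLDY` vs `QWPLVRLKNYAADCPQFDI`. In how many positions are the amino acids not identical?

5

Comparing position by position, 5 positions differ: 3 (R/P), 10 (N/Y), 13 (C/D), 17 (L/F), 19 (Y/I).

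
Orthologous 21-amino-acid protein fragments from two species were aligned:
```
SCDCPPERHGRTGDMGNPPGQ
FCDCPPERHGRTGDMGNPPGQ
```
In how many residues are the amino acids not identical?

Mismatches (1-based): residue 1: S→F.

1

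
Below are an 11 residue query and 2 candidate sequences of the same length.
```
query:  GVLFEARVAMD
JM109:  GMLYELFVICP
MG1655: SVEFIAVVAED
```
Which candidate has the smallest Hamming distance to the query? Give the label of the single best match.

JM109 differs at 7 positions; MG1655 differs at 5 positions. The closest is MG1655.

MG1655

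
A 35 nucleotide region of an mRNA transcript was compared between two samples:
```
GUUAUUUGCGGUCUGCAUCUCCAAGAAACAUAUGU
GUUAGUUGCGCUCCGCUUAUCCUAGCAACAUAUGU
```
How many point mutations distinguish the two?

Mismatches (1-based): site 5: U→G; site 11: G→C; site 14: U→C; site 17: A→U; site 19: C→A; site 23: A→U; site 26: A→C.

7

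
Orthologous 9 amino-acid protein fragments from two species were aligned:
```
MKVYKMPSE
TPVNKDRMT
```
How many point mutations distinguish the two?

The sequences differ at positions 1, 2, 4, 6, 7, 8, 9 (1-based) — 7 in total.

7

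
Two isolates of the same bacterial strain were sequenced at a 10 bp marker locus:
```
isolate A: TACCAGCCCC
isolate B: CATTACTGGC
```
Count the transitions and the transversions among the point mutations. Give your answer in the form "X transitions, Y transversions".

Transitions (purine↔purine or pyrimidine↔pyrimidine): 1 T→C, 3 C→T, 4 C→T, 7 C→T.
Transversions (purine↔pyrimidine): 6 G→C, 8 C→G, 9 C→G.

4 transitions, 3 transversions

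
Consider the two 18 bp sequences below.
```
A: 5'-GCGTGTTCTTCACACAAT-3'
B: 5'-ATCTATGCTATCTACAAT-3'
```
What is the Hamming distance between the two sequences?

9

Comparing position by position, 9 sites differ: 1 (G/A), 2 (C/T), 3 (G/C), 5 (G/A), 7 (T/G), 10 (T/A), 11 (C/T), 12 (A/C), 13 (C/T).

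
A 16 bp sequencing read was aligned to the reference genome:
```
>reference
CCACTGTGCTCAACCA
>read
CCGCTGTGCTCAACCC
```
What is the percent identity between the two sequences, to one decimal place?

2 positions differ (3, 16), so 14 of 16 match: 14/16 = 87.5%.

87.5%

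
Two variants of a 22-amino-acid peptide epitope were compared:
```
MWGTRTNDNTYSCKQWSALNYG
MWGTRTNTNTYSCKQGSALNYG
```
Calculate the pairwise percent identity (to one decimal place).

2 positions differ (8, 16), so 20 of 22 match: 20/22 = 90.91%.

90.9%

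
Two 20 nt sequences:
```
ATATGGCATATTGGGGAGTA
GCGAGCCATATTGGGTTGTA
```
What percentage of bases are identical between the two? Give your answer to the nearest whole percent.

65%

7 positions differ (1, 2, 3, 4, 6, 16, 17), so 13 of 20 match: 13/20 = 65%.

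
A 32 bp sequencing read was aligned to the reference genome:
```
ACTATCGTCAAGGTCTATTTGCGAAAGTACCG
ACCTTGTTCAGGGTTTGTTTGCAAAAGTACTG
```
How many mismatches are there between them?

Comparing position by position, 9 bases differ: 3 (T/C), 4 (A/T), 6 (C/G), 7 (G/T), 11 (A/G), 15 (C/T), 17 (A/G), 23 (G/A), 31 (C/T).

9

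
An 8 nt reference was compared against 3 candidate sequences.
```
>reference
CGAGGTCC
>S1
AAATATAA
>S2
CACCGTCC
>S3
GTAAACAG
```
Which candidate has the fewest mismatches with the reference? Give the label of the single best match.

Hamming distances to reference — S1: 6; S2: 3; S3: 7.
Smallest is S2 with 3 mismatches.

S2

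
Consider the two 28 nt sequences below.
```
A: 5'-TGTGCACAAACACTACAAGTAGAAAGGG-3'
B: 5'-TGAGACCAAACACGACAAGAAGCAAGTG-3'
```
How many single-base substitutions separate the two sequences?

The sequences differ at positions 3, 5, 6, 14, 20, 23, 27 (1-based) — 7 in total.

7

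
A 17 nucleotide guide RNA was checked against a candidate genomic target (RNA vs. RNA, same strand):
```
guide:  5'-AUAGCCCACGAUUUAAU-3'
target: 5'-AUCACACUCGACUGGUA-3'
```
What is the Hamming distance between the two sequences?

9

Comparing position by position, 9 bases differ: 3 (A/C), 4 (G/A), 6 (C/A), 8 (A/U), 12 (U/C), 14 (U/G), 15 (A/G), 16 (A/U), 17 (U/A).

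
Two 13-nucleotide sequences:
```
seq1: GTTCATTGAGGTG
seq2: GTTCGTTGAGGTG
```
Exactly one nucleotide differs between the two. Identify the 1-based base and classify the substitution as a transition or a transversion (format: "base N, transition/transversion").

base 5, transition

The sequences differ only at base 5: A→G (purine→purine), a transition.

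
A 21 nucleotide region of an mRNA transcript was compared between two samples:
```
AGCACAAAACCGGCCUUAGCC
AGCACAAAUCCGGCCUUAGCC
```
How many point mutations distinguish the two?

1

The sequences differ at sites 9 (1-based) — 1 in total.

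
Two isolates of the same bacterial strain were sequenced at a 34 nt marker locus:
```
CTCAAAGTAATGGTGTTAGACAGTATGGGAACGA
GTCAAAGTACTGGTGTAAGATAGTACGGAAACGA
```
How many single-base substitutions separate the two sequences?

6

Mismatches (1-based): position 1: C→G; position 10: A→C; position 17: T→A; position 21: C→T; position 26: T→C; position 29: G→A.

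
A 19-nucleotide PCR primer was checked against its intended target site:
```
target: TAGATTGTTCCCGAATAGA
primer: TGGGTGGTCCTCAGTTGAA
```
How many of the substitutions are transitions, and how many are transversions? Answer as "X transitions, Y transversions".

8 transitions, 2 transversions

Mismatches (1-based):
site 2: A→G (purine→purine, transition)
site 4: A→G (purine→purine, transition)
site 6: T→G (pyrimidine→purine, transversion)
site 9: T→C (pyrimidine→pyrimidine, transition)
site 11: C→T (pyrimidine→pyrimidine, transition)
site 13: G→A (purine→purine, transition)
site 14: A→G (purine→purine, transition)
site 15: A→T (purine→pyrimidine, transversion)
site 17: A→G (purine→purine, transition)
site 18: G→A (purine→purine, transition)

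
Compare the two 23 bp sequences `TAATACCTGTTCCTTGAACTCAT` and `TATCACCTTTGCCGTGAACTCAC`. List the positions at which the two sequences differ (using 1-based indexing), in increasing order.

3, 4, 9, 11, 14, 23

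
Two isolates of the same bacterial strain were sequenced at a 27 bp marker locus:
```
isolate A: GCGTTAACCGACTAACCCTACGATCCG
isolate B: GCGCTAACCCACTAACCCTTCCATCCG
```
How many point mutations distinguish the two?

4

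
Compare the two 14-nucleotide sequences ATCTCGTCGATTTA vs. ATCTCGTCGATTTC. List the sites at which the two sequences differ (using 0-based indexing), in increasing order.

13

Differences at site 13 (A→C).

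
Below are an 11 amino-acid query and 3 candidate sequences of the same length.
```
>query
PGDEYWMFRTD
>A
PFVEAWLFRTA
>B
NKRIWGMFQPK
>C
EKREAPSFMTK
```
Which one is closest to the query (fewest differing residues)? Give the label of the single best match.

Hamming distances to query — A: 5; B: 9; C: 8.
Smallest is A with 5 mismatches.

A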